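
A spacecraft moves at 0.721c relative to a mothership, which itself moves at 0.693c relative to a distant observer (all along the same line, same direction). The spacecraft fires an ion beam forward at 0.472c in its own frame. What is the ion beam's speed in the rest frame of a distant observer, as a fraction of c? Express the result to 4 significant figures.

First combine the ion beam and spacecraft (S''→S'): u₁ = (0.472 + 0.721)/(1 + 0.472×0.721) = 1.193/1.340312 = 0.89009.
Then combine with the mothership (S'→S): u = (0.89009 + 0.693)/(1 + 0.89009×0.693) = 1.58309/1.61683237 = 0.97913.

0.9791c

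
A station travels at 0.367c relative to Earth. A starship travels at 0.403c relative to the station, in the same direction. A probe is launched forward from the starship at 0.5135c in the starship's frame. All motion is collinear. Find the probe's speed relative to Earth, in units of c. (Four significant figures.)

0.8809c

Apply u = (u'+v)/(1+u'v) twice. Probe in the station frame: (0.5135+0.403)/(1+0.5135·0.403) = 0.9165/1.2069405 = 0.75936c.
That velocity, transformed to the rest frame of Earth: (0.75936+0.367)/(1+0.75936·0.367) = 1.12636/1.27868512 = 0.88087c.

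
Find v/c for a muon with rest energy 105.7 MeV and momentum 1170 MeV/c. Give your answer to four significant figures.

βγ = pc/(mc²) = 1170/105.7 = 11.069.
Since γ² = 1 + (βγ)² = 123.523, γ = √123.523 = 11.1141, and β = (βγ)/γ = 11.069/11.1141 = 0.9959.

0.9959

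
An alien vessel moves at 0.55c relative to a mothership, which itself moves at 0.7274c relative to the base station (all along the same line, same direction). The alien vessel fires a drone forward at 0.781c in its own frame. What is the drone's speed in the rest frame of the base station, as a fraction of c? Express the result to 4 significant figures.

Apply u = (u'+v)/(1+u'v) twice. Drone in the mothership frame: (0.781+0.55)/(1+0.781·0.55) = 1.331/1.42955 = 0.93106c.
That velocity, transformed to the rest frame of the base station: (0.93106+0.7274)/(1+0.93106·0.7274) = 1.65846/1.677253044 = 0.9888c.

0.9888c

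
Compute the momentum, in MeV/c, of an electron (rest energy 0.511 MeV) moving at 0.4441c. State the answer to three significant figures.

0.253 MeV/c

Lorentz factor: γ = (1 − 0.19722481)^(−1/2) = 1.1161.
Momentum: p = γβ·mc = 1.1161 × 0.4441 × 0.511 MeV/c = 0.253 MeV/c.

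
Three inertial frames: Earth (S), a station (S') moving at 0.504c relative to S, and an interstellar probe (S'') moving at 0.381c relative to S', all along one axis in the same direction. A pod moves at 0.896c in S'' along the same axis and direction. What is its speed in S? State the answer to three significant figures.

Compose velocities in two stages. Stage 1 (into S'): u₁ = (0.896+0.381)/(1+0.896×0.381) = 0.95201.
Stage 2 (into S): u = (0.95201+0.504)/(1+0.95201×0.504) = 0.98391, so the speed is 0.984c.

0.984c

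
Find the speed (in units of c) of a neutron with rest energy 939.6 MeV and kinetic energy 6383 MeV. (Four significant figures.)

K = (γ−1)mc², so γ = 1 + 6383/939.6 = 7.7933.
Then v/c = √(1 − γ⁻²) = √(1 − 0.0164648) = √0.9835352 = 0.9917.

0.9917c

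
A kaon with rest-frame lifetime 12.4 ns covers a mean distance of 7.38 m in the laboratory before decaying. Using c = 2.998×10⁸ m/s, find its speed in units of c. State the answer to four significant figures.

0.8931c

Lab distance = (lab lifetime)·v = γτ·βc, so βγ = d/(cτ) = 7.380/(2.998×10⁸ × 1.240×10^-8) = 1.9852.
With βγ = 1.9852: γ² = 1 + (βγ)² = 4.94102, and β = (βγ)/γ = 1.9852/2.22284 = 0.8931.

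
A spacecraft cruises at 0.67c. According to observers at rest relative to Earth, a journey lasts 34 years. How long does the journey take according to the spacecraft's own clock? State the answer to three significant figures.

25.2 years

β² = 0.4489, so γ = 1/√0.5511 = 1.3471.
The spacecraft's clock runs slow as seen from Earth, so Δτ = Δt/γ = 34/1.3471 = 25.2 years.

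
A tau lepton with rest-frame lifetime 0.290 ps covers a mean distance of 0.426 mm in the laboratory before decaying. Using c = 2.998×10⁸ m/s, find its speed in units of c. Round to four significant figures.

0.9798c

Let x = d/(cτ) = 4.260×10^-4 m / (2.998×10⁸ m/s × 2.900×10^-13 s) = 4.8998. Since d = βγcτ, x = βγ = β/√(1−β²).
Solving: β² = x²/(1+x²) = 24.008/25.008 = 0.960013, so β = 0.9798.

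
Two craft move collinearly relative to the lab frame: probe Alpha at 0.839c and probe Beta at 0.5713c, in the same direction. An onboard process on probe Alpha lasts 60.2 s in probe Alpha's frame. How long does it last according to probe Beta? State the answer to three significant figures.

The velocity of probe Alpha relative to probe Beta is (0.839 − 0.5713)c / (1 − 0.839×0.5713) = 0.51414c; relative speed 0.51414c.
At |u| = 0.51414c, γ = (1 − 0.26434)^(−1/2) = 1.1659.
The clock on probe Alpha records proper time, so probe Beta measures Δt = γΔτ = 1.1659 × 60.2 = 70.2 s.

70.2 s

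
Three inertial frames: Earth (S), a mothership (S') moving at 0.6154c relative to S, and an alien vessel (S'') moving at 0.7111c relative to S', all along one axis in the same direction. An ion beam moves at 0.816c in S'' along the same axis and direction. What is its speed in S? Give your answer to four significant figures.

Compose velocities in two stages. Stage 1 (into S'): u₁ = (0.816+0.7111)/(1+0.816×0.7111) = 0.96636.
Stage 2 (into S): u = (0.96636+0.6154)/(1+0.96636×0.6154) = 0.99189, so the speed is 0.9919c.

0.9919c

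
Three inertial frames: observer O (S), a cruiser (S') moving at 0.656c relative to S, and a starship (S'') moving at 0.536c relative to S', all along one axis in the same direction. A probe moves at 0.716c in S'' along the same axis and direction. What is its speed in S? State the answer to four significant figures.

First combine the probe and starship (S''→S'): u₁ = (0.716 + 0.536)/(1 + 0.716×0.536) = 1.252/1.383776 = 0.90477.
Then combine with the cruiser (S'→S): u = (0.90477 + 0.656)/(1 + 0.90477×0.656) = 1.56077/1.59352912 = 0.97944.

0.9794c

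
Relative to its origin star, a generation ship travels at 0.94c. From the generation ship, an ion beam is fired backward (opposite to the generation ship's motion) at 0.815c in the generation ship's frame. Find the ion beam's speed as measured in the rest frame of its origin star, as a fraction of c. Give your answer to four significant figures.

Relativistic velocity addition: u = (u' + v)/(1 + u'v/c²), with u' = −0.815c and v = 0.94c.
Numerator: −0.815 + 0.94 = 0.125. Denominator: 1 + (−0.815)(0.94) = 0.2339.
u = 0.125/0.2339 = 0.53442, so the speed is 0.5344c.

0.5344c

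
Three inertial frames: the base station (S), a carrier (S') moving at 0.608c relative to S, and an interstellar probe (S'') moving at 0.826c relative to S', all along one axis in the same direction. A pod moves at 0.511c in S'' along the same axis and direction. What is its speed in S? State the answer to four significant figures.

0.9851c

Apply u = (u'+v)/(1+u'v) twice. Pod in the carrier frame: (0.511+0.826)/(1+0.511·0.826) = 1.337/1.422086 = 0.94017c.
That velocity, transformed to the rest frame of the base station: (0.94017+0.608)/(1+0.94017·0.608) = 1.54817/1.57162336 = 0.98508c.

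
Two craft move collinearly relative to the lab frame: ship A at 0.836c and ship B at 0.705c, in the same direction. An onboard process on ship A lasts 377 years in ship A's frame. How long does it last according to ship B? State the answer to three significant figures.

Speed of ship A in ship B's frame: u = (v_A − v_B)/(1 − v_A v_B/c²) = (0.836 − 0.705)/(1 − 0.836×0.705) = 0.131/0.41062 = 0.31903; |u| = 0.31903c.
At |u| = 0.31903c, γ = (1 − 0.10178)^(−1/2) = 1.0551.
Ship A's interval is proper; time dilation gives Δt_B = γΔτ = 1.0551 × 377 years = 398 years.

398 years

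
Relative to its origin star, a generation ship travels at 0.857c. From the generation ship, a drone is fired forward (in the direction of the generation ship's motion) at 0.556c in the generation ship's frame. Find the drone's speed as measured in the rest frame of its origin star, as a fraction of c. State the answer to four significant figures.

0.9570c

Relativistic velocity addition: u = (u' + v)/(1 + u'v/c²), with u' = 0.556c and v = 0.857c.
Numerator: 0.556 + 0.857 = 1.413. Denominator: 1 + (0.556)(0.857) = 1.476492.
u = 1.413/1.476492 = 0.957, so the speed is 0.9570c.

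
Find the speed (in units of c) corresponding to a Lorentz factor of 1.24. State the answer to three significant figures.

0.591c

β = √(1 − 1/γ²) = √(1 − 1/1.5376) = √0.349636 = 0.591.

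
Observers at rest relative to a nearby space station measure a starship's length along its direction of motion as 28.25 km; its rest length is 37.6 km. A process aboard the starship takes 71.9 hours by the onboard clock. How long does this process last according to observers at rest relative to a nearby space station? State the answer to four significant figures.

95.70 hours

Length contraction gives γ = L₀/L = 37.6/28.25 = 1.33097.
The same γ dilates the second interval: 1.33097 × 71.9 hours = 95.70 hours.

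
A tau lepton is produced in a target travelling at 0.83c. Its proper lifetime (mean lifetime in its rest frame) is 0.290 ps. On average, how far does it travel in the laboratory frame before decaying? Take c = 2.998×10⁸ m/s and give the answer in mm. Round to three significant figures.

0.129 mm

Lorentz factor: γ = (1 − 0.6889)^(−1/2) = 1.7929.
Lab-frame lifetime: Δt = γτ = 1.7929 × 0.290 ps = 0.51994 ps.
Distance: d = vΔt = 0.83 × 2.998×10⁸ m/s × 5.1994×10^-13 s = 1.29×10^-4 m = 0.129 mm.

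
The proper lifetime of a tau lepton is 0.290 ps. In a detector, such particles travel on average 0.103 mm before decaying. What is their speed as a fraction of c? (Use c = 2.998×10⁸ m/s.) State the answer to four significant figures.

0.7642c

Let x = d/(cτ) = 1.030×10^-4 m / (2.998×10⁸ m/s × 2.900×10^-13 s) = 1.1847. Since d = βγcτ, x = βγ = β/√(1−β²).
Solving: β² = x²/(1+x²) = 1.40351/2.40351 = 0.583942, so β = 0.7642.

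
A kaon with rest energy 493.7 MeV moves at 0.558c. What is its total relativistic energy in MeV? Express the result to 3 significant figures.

With β = 0.558, γ = 1/√(1 − 0.558²) = 1/√0.688636 = 1.2051.
Total energy: E = γmc² = 1.2051 × 493.7 MeV = 595 MeV.

595 MeV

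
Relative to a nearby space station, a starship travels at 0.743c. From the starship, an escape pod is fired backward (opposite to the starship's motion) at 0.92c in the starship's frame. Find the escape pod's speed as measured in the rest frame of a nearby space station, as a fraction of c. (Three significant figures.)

0.559c

Relativistic velocity addition: u = (u' + v)/(1 + u'v/c²), with u' = −0.92c and v = 0.743c.
Numerator: −0.92 + 0.743 = −0.177. Denominator: 1 + (−0.92)(0.743) = 0.31644.
u = −0.177/0.31644 = −0.55935, so the speed is 0.559c.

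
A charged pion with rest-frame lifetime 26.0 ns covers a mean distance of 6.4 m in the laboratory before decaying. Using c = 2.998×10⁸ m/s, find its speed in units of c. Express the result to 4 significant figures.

0.6346c

Let x = d/(cτ) = 6.400 m / (2.998×10⁸ m/s × 2.600×10^-8 s) = 0.82106. Since d = βγcτ, x = βγ = β/√(1−β²).
Solving: β² = x²/(1+x²) = 0.67414/1.67414 = 0.402678, so β = 0.6346.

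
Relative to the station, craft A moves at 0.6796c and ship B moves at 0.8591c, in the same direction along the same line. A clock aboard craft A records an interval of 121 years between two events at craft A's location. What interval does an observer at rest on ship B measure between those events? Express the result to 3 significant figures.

Speed of craft A in ship B's frame: u = (v_A − v_B)/(1 − v_A v_B/c²) = (0.6796 − 0.8591)/(1 − 0.6796×0.8591) = −0.1795/0.41615564 = −0.43133; |u| = 0.43133c.
At |u| = 0.43133c, γ = (1 − 0.186046)^(−1/2) = 1.1084.
The clock on craft A records proper time, so ship B measures Δt = γΔτ = 1.1084 × 121 = 134 years.

134 years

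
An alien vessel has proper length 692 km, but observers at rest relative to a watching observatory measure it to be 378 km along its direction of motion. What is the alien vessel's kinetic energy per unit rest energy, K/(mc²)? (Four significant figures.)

0.8307

From L = L₀/γ: γ = 692/378 = 1.83069.
Since K = (γ−1)mc², K/(mc²) = 1.83069 − 1 = 0.8307.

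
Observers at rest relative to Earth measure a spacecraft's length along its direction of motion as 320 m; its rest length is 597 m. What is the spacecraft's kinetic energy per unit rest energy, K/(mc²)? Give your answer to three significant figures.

0.866

γ = L₀/L = 597/320 = 1.86563.
K/(mc²) = γ − 1 = 1.86563 − 1 = 0.866.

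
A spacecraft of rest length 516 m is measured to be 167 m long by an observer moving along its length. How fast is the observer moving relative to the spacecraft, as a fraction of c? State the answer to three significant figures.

0.946c

Length contraction gives γ = L₀/L = 516/167 = 3.0898.
β = √(1 − 1/γ²) = √0.895254 = 0.946.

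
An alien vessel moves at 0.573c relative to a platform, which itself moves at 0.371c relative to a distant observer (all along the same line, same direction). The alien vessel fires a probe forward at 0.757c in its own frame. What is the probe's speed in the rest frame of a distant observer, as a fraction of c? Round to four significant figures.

First combine the probe and alien vessel (S''→S'): u₁ = (0.757 + 0.573)/(1 + 0.757×0.573) = 1.33/1.433761 = 0.92763.
Then combine with the platform (S'→S): u = (0.92763 + 0.371)/(1 + 0.92763×0.371) = 1.29863/1.34415073 = 0.96613.

0.9661c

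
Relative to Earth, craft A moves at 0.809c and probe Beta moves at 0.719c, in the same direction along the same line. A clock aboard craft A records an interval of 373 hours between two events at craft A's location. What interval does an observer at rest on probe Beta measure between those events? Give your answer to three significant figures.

382 hours

Transform craft A's velocity into probe Beta's frame: (0.809 − 0.719)/(1 − 0.809·0.719) = 0.09/0.418329, so the relative speed is 0.21514c.
γ for this relative speed: γ = 1/√(1 − 0.0462852) = 1.024.
Craft A's interval is proper; time dilation gives Δt_B = γΔτ = 1.024 × 373 hours = 382 hours.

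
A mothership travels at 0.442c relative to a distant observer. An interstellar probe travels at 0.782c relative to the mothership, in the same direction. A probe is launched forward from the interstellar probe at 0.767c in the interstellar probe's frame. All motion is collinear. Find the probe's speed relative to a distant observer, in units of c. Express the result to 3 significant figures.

First combine the probe and interstellar probe (S''→S'): u₁ = (0.767 + 0.782)/(1 + 0.767×0.782) = 1.549/1.599794 = 0.96825.
Then combine with the mothership (S'→S): u = (0.96825 + 0.442)/(1 + 0.96825×0.442) = 1.41025/1.4279665 = 0.98759.

0.988c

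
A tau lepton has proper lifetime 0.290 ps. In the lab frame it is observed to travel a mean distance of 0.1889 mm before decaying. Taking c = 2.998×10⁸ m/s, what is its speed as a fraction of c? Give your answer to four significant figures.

d = βγcτ ⇒ βγ = d/(cτ) = 1.889×10^-4 m / (8.6942×10^-5 m) = 2.1727.
β = (βγ)/√(1+(βγ)²) = 2.1727/√5.72063 = 0.9084.

0.9084c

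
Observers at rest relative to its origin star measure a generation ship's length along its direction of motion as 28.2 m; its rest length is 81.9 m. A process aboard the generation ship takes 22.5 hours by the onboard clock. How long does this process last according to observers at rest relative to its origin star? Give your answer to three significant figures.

65.3 hours

From L = L₀/γ: γ = 81.9/28.2 = 2.90426.
The same γ dilates the second interval: 2.90426 × 22.5 hours = 65.3 hours.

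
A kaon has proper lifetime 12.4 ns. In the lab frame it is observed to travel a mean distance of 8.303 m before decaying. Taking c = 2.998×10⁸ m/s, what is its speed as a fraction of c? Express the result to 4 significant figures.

0.9127c

Lab distance = (lab lifetime)·v = γτ·βc, so βγ = d/(cτ) = 8.303/(2.998×10⁸ × 1.240×10^-8) = 2.2335.
With βγ = 2.2335: γ² = 1 + (βγ)² = 5.98852, and β = (βγ)/γ = 2.2335/2.44715 = 0.9127.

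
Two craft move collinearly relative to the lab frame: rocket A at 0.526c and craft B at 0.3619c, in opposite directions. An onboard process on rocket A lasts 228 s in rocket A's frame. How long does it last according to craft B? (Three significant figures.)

Transform rocket A's velocity into craft B's frame: (0.526 + 0.3619)/(1 + 0.526·0.3619) = 0.8879/1.1903594, so the relative speed is 0.74591c.
At |u| = 0.74591c, γ = (1 − 0.556382)^(−1/2) = 1.5014.
Rocket A's interval is proper; time dilation gives Δt_B = γΔτ = 1.5014 × 228 s = 342 s.

342 s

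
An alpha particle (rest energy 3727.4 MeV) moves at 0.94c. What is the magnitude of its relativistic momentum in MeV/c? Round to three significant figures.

10300 MeV/c

Lorentz factor: γ = (1 − 0.8836)^(−1/2) = 2.9311.
Momentum: p = γβ·mc = 2.9311 × 0.94 × 3727.4 MeV/c = 10300 MeV/c.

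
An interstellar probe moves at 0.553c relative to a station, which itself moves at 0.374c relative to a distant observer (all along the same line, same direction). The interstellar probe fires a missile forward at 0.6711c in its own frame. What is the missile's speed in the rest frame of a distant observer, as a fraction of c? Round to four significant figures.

0.9497c

Compose velocities in two stages. Stage 1 (into S'): u₁ = (0.6711+0.553)/(1+0.6711×0.553) = 0.89277.
Stage 2 (into S): u = (0.89277+0.374)/(1+0.89277×0.374) = 0.94968, so the speed is 0.9497c.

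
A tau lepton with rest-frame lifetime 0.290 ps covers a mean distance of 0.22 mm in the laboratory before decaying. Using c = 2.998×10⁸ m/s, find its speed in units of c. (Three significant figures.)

0.930c

Lab distance = (lab lifetime)·v = γτ·βc, so βγ = d/(cτ) = 2.200×10^-4/(2.998×10⁸ × 2.900×10^-13) = 2.5304.
With βγ = 2.5304: γ² = 1 + (βγ)² = 7.40292, and β = (βγ)/γ = 2.5304/2.72083 = 0.930.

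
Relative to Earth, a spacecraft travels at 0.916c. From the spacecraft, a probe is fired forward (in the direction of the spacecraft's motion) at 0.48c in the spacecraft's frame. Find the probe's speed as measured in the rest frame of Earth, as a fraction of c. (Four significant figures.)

Relativistic velocity addition: u = (u' + v)/(1 + u'v/c²), with u' = 0.48c and v = 0.916c.
Numerator: 0.48 + 0.916 = 1.396. Denominator: 1 + (0.48)(0.916) = 1.43968.
u = 1.396/1.43968 = 0.96966, so the speed is 0.9697c.

0.9697c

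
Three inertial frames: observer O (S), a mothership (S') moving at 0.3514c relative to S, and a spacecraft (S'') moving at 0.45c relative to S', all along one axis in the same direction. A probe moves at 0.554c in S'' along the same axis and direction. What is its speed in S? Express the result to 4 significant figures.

Apply u = (u'+v)/(1+u'v) twice. Probe in the mothership frame: (0.554+0.45)/(1+0.554·0.45) = 1.004/1.2493 = 0.80365c.
That velocity, transformed to the rest frame of observer O: (0.80365+0.3514)/(1+0.80365·0.3514) = 1.15505/1.28240261 = 0.90069c.

0.9007c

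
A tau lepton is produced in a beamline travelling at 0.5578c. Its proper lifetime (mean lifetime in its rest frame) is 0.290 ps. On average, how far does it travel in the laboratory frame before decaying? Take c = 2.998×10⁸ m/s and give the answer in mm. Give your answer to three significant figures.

0.0584 mm

γ = 1/√(1 − β²) = 1/√(1 − 0.31114084) = 1/√0.68885916 = 1/0.829975 = 1.2049.
Lab-frame lifetime: Δt = γτ = 1.2049 × 0.290 ps = 0.34942 ps.
Distance: d = vΔt = 0.5578 × 2.998×10⁸ m/s × 3.4942×10^-13 s = 5.84×10^-5 m = 0.0584 mm.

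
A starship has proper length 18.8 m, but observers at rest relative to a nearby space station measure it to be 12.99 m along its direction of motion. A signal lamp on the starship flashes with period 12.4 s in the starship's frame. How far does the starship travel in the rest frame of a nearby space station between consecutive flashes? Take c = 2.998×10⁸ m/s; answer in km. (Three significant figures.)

From L = L₀/γ: γ = 18.8/12.99 = 1.44727.
β = √(1 − 1/γ²) = 0.7229. Lab-frame period = γτ = 1.44727×12.4 s = 17.946 s. Distance = βc × γτ = 0.7229 × 2.998×10⁸ m/s × 17.946 s = 3.8894×10^9 m = 3.89×10^6 km.

3.89×10^6 km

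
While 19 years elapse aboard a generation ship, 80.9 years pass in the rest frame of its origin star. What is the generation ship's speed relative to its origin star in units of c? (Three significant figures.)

0.972c

γ = Δt/Δτ = 80.9/19 = 4.2579.
β = √(1 − 1/γ²) = √(1 − 0.0551581) = √0.9448419 = 0.972.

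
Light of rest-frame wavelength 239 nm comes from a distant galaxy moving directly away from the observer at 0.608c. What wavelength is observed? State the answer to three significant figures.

484 nm

Relativistic Doppler for wavelength: λ_obs = λ_src · √((1+β)/(1−β)).
With β = 0.608: factor = √(1.608/0.392) = 2.0253.
λ_obs = 239 × 2.0253 = 484 nm.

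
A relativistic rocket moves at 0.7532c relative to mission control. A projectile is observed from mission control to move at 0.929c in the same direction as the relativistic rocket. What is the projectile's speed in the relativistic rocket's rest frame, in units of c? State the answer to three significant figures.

Transform to the relativistic rocket's frame: u' = (u − v)/(1 − uv/c²).
u' = (0.929 − 0.7532)/(1 − 0.929×0.7532) = 0.1758/0.3002772 = 0.58546.
Speed in the relativistic rocket's frame: 0.585c (in the same direction).

0.585c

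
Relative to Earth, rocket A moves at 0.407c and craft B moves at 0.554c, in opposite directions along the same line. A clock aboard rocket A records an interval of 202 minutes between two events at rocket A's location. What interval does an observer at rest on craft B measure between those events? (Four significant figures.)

Transform rocket A's velocity into craft B's frame: (0.407 + 0.554)/(1 + 0.407·0.554) = 0.961/1.225478, so the relative speed is 0.78418c.
γ for this relative speed: γ = 1/√(1 − 0.614938) = 1.6115.
The clock on rocket A records proper time, so craft B measures Δt = γΔτ = 1.6115 × 202 = 325.5 minutes.

325.5 minutes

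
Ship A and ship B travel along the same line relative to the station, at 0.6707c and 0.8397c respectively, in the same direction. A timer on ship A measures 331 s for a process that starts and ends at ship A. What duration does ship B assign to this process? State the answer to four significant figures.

Transform ship A's velocity into ship B's frame: (0.6707 − 0.8397)/(1 − 0.6707·0.8397) = −0.169/0.43681321, so the relative speed is 0.38689c.
At |u| = 0.38689c, γ = (1 − 0.149684)^(−1/2) = 1.0845.
The clock on ship A records proper time, so ship B measures Δt = γΔτ = 1.0845 × 331 = 359.0 s.

359.0 s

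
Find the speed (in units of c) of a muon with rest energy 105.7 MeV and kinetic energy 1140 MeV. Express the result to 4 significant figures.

0.9964c

K = (γ−1)mc², so γ = 1 + 1140/105.7 = 11.785.
Then v/c = √(1 − γ⁻²) = √(1 − 0.00720014) = √0.99279986 = 0.9964.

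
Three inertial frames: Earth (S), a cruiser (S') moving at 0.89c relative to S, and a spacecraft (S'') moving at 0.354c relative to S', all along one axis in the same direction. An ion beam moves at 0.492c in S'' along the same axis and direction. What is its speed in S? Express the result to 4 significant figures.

First combine the ion beam and spacecraft (S''→S'): u₁ = (0.492 + 0.354)/(1 + 0.492×0.354) = 0.846/1.174168 = 0.72051.
Then combine with the cruiser (S'→S): u = (0.72051 + 0.89)/(1 + 0.72051×0.89) = 1.61051/1.6412539 = 0.98127.

0.9813c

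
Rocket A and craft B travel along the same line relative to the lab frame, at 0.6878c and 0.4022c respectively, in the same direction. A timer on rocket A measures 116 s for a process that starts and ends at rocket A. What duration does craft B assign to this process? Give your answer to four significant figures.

126.3 s

The velocity of rocket A relative to craft B is (0.6878 − 0.4022)c / (1 − 0.6878×0.4022) = 0.39482c; relative speed 0.39482c.
At |u| = 0.39482c, γ = (1 − 0.155883)^(−1/2) = 1.0884.
The clock on rocket A records proper time, so craft B measures Δt = γΔτ = 1.0884 × 116 = 126.3 s.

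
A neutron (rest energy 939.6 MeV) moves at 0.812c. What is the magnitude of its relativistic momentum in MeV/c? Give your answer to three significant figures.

With β = 0.812, γ = 1/√(1 − 0.812²) = 1/√0.340656 = 1.7133.
Momentum: p = γβ·mc = 1.7133 × 0.812 × 939.6 MeV/c = 1310 MeV/c.

1310 MeV/c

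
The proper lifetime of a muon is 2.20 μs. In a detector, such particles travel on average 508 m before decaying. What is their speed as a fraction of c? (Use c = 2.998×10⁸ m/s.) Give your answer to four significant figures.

Let x = d/(cτ) = 508.0 m / (2.998×10⁸ m/s × 2.200×10^-6 s) = 0.77021. Since d = βγcτ, x = βγ = β/√(1−β²).
Solving: β² = x²/(1+x²) = 0.593223/1.593223 = 0.372341, so β = 0.6102.

0.6102c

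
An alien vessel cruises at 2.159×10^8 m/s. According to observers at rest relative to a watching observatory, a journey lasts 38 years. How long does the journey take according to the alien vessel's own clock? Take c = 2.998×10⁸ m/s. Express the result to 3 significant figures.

β = v/c = (2.159×10^8 m/s)/(2.998×10⁸ m/s) = 0.720147.
With β = 0.720147, γ = 1/√(1 − 0.720147²) = 1/√0.4813883 = 1.4413.
The alien vessel's clock runs slow as seen from a watching observatory, so Δτ = Δt/γ = 38/1.4413 = 26.4 years.

26.4 years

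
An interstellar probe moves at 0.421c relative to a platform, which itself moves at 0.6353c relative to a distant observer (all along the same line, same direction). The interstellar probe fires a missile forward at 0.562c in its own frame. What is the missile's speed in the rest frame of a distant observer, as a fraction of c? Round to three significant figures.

Apply u = (u'+v)/(1+u'v) twice. Missile in the platform frame: (0.562+0.421)/(1+0.562·0.421) = 0.983/1.236602 = 0.79492c.
That velocity, transformed to the rest frame of a distant observer: (0.79492+0.6353)/(1+0.79492·0.6353) = 1.43022/1.505012676 = 0.9503c.

0.950c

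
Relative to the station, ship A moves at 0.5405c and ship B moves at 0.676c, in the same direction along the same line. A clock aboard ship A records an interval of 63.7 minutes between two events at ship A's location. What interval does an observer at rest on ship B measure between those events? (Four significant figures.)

Speed of ship A in ship B's frame: u = (v_A − v_B)/(1 − v_A v_B/c²) = (0.5405 − 0.676)/(1 − 0.5405×0.676) = −0.1355/0.634622 = −0.21351; |u| = 0.21351c.
γ for this relative speed: γ = 1/√(1 − 0.0455865) = 1.0236.
Ship A's interval is proper; time dilation gives Δt_B = γΔτ = 1.0236 × 63.7 minutes = 65.20 minutes.

65.20 minutes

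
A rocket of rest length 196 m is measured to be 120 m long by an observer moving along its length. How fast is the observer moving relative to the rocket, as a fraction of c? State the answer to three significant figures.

Length contraction gives γ = L₀/L = 196/120 = 1.6333.
β = √(1 − 1/γ²) = √0.625141 = 0.791.

0.791c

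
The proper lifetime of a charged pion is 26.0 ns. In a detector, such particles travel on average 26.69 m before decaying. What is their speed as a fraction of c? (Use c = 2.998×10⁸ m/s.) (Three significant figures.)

0.960c

Let x = d/(cτ) = 26.69 m / (2.998×10⁸ m/s × 2.600×10^-8 s) = 3.4241. Since d = βγcτ, x = βγ = β/√(1−β²).
Solving: β² = x²/(1+x²) = 11.7245/12.7245 = 0.921411, so β = 0.960.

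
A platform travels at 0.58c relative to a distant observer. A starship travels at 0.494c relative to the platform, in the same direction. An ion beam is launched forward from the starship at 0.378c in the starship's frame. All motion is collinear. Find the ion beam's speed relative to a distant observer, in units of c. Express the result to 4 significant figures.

Apply u = (u'+v)/(1+u'v) twice. Ion beam in the platform frame: (0.378+0.494)/(1+0.378·0.494) = 0.872/1.186732 = 0.73479c.
That velocity, transformed to the rest frame of a distant observer: (0.73479+0.58)/(1+0.73479·0.58) = 1.31479/1.4261782 = 0.9219c.

0.9219c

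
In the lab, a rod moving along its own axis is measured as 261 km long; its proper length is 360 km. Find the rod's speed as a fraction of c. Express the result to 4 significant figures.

0.6887c

Length contraction gives γ = L₀/L = 360/261 = 1.3793.
β = √(1 − 1/γ²) = √0.474367 = 0.6887.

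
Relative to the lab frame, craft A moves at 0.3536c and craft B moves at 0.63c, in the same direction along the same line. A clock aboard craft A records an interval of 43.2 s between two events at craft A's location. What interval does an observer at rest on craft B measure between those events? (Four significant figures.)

Transform craft A's velocity into craft B's frame: (0.3536 − 0.63)/(1 − 0.3536·0.63) = −0.2764/0.777232, so the relative speed is 0.35562c.
γ for this relative speed: γ = 1/√(1 − 0.126466) = 1.0699.
The clock on craft A records proper time, so craft B measures Δt = γΔτ = 1.0699 × 43.2 = 46.22 s.

46.22 s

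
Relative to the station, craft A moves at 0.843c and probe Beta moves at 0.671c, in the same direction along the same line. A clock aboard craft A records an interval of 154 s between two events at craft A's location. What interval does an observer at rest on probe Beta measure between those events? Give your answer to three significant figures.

168 s

Transform craft A's velocity into probe Beta's frame: (0.843 − 0.671)/(1 − 0.843·0.671) = 0.172/0.434347, so the relative speed is 0.396c.
γ for this relative speed: γ = 1/√(1 − 0.156816) = 1.089.
The clock on craft A records proper time, so probe Beta measures Δt = γΔτ = 1.089 × 154 = 168 s.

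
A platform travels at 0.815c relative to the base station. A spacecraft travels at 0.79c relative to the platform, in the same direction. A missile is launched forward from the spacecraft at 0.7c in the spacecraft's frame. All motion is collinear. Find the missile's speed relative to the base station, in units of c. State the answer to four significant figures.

Apply u = (u'+v)/(1+u'v) twice. Missile in the platform frame: (0.7+0.79)/(1+0.7·0.79) = 1.49/1.553 = 0.95943c.
That velocity, transformed to the rest frame of the base station: (0.95943+0.815)/(1+0.95943·0.815) = 1.77443/1.78193545 = 0.99579c.

0.9958c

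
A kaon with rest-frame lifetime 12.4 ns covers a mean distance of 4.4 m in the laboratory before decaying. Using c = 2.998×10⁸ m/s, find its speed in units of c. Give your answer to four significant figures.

0.7639c

Let x = d/(cτ) = 4.400 m / (2.998×10⁸ m/s × 1.240×10^-8 s) = 1.1836. Since d = βγcτ, x = βγ = β/√(1−β²).
Solving: β² = x²/(1+x²) = 1.40091/2.40091 = 0.583491, so β = 0.7639.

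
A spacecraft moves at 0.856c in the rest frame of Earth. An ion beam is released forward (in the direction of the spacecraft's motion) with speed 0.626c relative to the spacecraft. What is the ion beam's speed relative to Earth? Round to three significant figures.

0.965c

In units of c, u = (u' + v)/(1 + u'v) with u' = 0.626 and v = 0.856.
Numerator: 0.626 + 0.856 = 1.482. Denominator: 1 + (0.626)(0.856) = 1.535856.
u = 1.482/1.535856 = 0.96493, so the speed is 0.965c.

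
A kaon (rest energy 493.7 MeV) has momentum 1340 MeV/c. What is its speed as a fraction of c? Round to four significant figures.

pc/(mc²) = 1340/493.7 = 2.7142 = βγ = β/√(1−β²).
So β² = x²/(1 + x²) with x = 2.7142: x² = 7.36688, β² = 7.36688/8.36688 = 0.880481, β = 0.9383.

0.9383c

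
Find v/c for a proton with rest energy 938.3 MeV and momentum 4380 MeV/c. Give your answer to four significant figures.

βγ = pc/(mc²) = 4380/938.3 = 4.668.
Since γ² = 1 + (βγ)² = 22.7902, γ = √22.7902 = 4.77391, and β = (βγ)/γ = 4.668/4.77391 = 0.9778.

0.9778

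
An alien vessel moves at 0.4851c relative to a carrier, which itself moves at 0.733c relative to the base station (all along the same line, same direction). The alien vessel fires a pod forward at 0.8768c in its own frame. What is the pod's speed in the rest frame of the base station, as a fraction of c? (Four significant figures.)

0.9930c

Compose velocities in two stages. Stage 1 (into S'): u₁ = (0.8768+0.4851)/(1+0.8768×0.4851) = 0.95549.
Stage 2 (into S): u = (0.95549+0.733)/(1+0.95549×0.733) = 0.99301, so the speed is 0.9930c.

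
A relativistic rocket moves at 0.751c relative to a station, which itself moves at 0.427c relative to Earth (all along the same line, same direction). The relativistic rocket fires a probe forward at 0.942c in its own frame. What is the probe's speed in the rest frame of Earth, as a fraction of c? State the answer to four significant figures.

Apply u = (u'+v)/(1+u'v) twice. Probe in the station frame: (0.942+0.751)/(1+0.942·0.751) = 1.693/1.707442 = 0.99154c.
That velocity, transformed to the rest frame of Earth: (0.99154+0.427)/(1+0.99154·0.427) = 1.41854/1.42338758 = 0.99659c.

0.9966c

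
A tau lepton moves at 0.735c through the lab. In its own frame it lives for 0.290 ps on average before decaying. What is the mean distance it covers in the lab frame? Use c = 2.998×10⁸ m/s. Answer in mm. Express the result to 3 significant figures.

With β = 0.735, γ = 1/√(1 − 0.735²) = 1/√0.459775 = 1.4748.
Lab-frame lifetime: Δt = γτ = 1.4748 × 0.290 ps = 0.42769 ps.
Distance: d = vΔt = 0.735 × 2.998×10⁸ m/s × 4.2769×10^-13 s = 9.42×10^-5 m = 0.0942 mm.

0.0942 mm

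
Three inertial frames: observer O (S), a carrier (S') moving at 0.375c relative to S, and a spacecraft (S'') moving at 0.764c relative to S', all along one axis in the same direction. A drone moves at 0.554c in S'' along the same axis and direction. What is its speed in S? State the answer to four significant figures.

Compose velocities in two stages. Stage 1 (into S'): u₁ = (0.554+0.764)/(1+0.554×0.764) = 0.92605.
Stage 2 (into S): u = (0.92605+0.375)/(1+0.92605×0.375) = 0.96569, so the speed is 0.9657c.

0.9657c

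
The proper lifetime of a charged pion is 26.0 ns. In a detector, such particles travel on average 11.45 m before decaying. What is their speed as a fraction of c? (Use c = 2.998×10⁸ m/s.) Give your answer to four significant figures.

0.8266c

Lab distance = (lab lifetime)·v = γτ·βc, so βγ = d/(cτ) = 11.45/(2.998×10⁸ × 2.600×10^-8) = 1.4689.
With βγ = 1.4689: γ² = 1 + (βγ)² = 3.15767, and β = (βγ)/γ = 1.4689/1.77698 = 0.8266.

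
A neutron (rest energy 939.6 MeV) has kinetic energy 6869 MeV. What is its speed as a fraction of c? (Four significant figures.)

0.9927c

K = (γ−1)mc², so γ = 1 + 6869/939.6 = 8.3106.
Then v/c = √(1 − γ⁻²) = √(1 − 0.0144789) = √0.9855211 = 0.9927.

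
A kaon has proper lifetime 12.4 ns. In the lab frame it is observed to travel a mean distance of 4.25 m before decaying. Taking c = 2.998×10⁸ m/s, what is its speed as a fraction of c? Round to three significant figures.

Let x = d/(cτ) = 4.250 m / (2.998×10⁸ m/s × 1.240×10^-8 s) = 1.1432. Since d = βγcτ, x = βγ = β/√(1−β²).
Solving: β² = x²/(1+x²) = 1.30691/2.30691 = 0.56652, so β = 0.753.

0.753c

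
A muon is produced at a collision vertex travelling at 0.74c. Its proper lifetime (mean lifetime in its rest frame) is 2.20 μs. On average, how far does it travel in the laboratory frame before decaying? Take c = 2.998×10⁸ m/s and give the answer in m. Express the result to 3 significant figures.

726 m

With β = 0.74, γ = 1/√(1 − 0.74²) = 1/√0.4524 = 1.4868.
Lab-frame lifetime: Δt = γτ = 1.4868 × 2.20 μs = 3.271 μs.
Distance: d = vΔt = 0.74 × 2.998×10⁸ m/s × 3.2710×10^-6 s = 726 m.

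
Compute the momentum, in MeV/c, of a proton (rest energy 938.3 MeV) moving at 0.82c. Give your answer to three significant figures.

β² = 0.6724, so γ = 1/√0.3276 = 1.7471.
Momentum: p = γβ·mc = 1.7471 × 0.82 × 938.3 MeV/c = 1340 MeV/c.

1340 MeV/c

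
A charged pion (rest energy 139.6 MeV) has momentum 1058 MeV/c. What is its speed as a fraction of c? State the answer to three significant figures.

0.991c

βγ = pc/(mc²) = 1058/139.6 = 7.5788.
Since γ² = 1 + (βγ)² = 58.4382, γ = √58.4382 = 7.64449, and β = (βγ)/γ = 7.5788/7.64449 = 0.991.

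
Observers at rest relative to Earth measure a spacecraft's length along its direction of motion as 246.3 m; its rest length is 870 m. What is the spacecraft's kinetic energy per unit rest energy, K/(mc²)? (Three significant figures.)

2.53

Length contraction gives γ = L₀/L = 870/246.3 = 3.53228.
Since K = (γ−1)mc², K/(mc²) = 3.53228 − 1 = 2.53.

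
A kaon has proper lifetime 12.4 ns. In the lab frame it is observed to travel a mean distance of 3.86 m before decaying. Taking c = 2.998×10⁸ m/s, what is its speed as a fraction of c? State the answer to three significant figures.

Lab distance = (lab lifetime)·v = γτ·βc, so βγ = d/(cτ) = 3.860/(2.998×10⁸ × 1.240×10^-8) = 1.0383.
With βγ = 1.0383: γ² = 1 + (βγ)² = 2.07807, and β = (βγ)/γ = 1.0383/1.44155 = 0.720.

0.720c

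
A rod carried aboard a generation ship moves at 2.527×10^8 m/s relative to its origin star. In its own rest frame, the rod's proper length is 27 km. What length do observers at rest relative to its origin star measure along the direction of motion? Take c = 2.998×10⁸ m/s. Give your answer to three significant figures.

14.5 km

β = v/c = (2.527×10^8 m/s)/(2.998×10⁸ m/s) = 0.842895.
With β = 0.842895, γ = 1/√(1 − 0.842895²) = 1/√0.289528 = 1.8585.
Length contraction: L = L₀/γ = 27/1.8585 = 14.5 km.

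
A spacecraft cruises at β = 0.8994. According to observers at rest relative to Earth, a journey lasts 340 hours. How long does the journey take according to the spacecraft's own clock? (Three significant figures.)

149 hours

γ = 1/√(1 − β²) = 1/√(1 − 0.80892036) = 1/√0.19107964 = 1/0.437127 = 2.2877.
The moving clock records proper time: Δτ = Δt/γ = 340/2.2877 = 149 hours.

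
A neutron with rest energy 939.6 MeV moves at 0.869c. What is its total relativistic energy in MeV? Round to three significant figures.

γ = 1/√(1 − β²) = 1/√(1 − 0.755161) = 1/√0.244839 = 1/0.494812 = 2.021.
Total energy: E = γmc² = 2.021 × 939.6 MeV = 1900 MeV.

1900 MeV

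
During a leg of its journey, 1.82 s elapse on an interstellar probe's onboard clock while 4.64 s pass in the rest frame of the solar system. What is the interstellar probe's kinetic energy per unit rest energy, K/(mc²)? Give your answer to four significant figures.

1.549

The time-dilation ratio gives γ = 4.64/1.82 = 2.54945.
Since K = (γ−1)mc², K/(mc²) = 2.54945 − 1 = 1.549.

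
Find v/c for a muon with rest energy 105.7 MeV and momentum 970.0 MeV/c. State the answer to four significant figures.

βγ = pc/(mc²) = 970.0/105.7 = 9.1769.
Since γ² = 1 + (βγ)² = 85.2155, γ = √85.2155 = 9.23122, and β = (βγ)/γ = 9.1769/9.23122 = 0.9941.

0.9941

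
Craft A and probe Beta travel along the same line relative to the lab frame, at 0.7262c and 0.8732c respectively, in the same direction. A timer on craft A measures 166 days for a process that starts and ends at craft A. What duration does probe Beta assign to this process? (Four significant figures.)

181.3 days

Speed of craft A in probe Beta's frame: u = (v_A − v_B)/(1 − v_A v_B/c²) = (0.7262 − 0.8732)/(1 − 0.7262×0.8732) = −0.147/0.36588216 = −0.40177; |u| = 0.40177c.
At |u| = 0.40177c, γ = (1 − 0.161419)^(−1/2) = 1.092.
The clock on craft A records proper time, so probe Beta measures Δt = γΔτ = 1.092 × 166 = 181.3 days.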